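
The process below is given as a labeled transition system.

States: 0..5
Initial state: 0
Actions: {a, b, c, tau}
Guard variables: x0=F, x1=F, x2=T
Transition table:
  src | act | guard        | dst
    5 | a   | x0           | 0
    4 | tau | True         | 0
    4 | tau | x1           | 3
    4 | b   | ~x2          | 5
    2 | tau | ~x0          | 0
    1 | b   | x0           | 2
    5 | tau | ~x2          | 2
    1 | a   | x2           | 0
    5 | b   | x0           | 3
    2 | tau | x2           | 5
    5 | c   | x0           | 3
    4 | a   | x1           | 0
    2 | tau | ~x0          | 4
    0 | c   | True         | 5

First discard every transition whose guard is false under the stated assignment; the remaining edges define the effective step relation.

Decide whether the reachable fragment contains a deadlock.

Answer: DEADLOCK at state 5

Working:
R = {0,5}
  0: c→5  [1 out]
  5: ∅  [no exit]
witness 5: c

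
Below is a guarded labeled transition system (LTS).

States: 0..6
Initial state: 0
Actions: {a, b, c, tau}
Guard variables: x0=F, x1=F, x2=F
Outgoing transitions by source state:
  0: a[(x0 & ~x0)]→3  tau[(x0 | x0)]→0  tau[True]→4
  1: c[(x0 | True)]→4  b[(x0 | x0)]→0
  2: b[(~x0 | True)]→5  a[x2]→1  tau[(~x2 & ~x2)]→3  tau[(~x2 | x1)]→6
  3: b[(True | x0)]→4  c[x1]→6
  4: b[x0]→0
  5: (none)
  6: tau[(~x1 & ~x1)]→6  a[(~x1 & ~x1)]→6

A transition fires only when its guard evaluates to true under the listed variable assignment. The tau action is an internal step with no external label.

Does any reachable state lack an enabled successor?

R = {0,4}
  0: tau→4  [1 exit(s)]
  4: ∅  [deadlock]
Path to 4: tau

Answer: DEADLOCK at state 4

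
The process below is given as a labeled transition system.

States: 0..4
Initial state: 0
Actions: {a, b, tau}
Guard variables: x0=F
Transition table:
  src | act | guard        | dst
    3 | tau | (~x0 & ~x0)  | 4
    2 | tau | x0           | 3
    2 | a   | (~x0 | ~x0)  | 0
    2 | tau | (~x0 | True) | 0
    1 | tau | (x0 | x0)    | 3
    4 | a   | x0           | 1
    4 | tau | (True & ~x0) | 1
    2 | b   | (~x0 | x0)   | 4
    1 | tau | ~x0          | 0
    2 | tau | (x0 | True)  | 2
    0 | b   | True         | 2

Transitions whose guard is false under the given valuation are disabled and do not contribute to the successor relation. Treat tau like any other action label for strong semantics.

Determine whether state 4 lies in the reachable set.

8 transition(s) survive guard evaluation.
L0 = {0}
L1 = {2}  total {0,2}
L2 = {4}  total {0,2,4}
L3 = {1}  total {0,1,2,4}
Reach set: {0,1,2,4}
Path to 4: b·b

Answer: REACHABLE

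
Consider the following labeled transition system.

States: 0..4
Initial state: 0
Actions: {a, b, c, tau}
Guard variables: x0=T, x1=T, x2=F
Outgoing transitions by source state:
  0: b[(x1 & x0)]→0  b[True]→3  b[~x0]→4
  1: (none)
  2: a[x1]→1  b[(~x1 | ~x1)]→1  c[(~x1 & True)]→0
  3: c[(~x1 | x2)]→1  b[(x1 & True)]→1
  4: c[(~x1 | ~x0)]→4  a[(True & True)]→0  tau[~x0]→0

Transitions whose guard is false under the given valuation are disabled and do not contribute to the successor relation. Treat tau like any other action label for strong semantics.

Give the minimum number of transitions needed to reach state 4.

Layered search for 4:
  depth 0: {0}
  depth 1: {3}
  depth 2: {1}
4 never appears.

Answer: UNREACHABLE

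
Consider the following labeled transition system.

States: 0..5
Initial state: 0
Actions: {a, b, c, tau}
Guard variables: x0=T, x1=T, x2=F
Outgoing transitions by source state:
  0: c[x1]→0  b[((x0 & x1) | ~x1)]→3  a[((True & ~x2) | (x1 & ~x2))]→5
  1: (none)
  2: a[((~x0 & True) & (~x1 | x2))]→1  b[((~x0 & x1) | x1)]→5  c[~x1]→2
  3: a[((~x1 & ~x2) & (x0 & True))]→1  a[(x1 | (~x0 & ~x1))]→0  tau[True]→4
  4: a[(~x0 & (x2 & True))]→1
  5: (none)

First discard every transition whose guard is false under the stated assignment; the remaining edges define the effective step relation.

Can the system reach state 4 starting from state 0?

Answer: REACHABLE

Analysis:
After dropping false guards: 6 live edges.
L0 = {0}
L1 = {3,5}  cumulative {0,3,5}
L2 = {4}  cumulative {0,3,4,5}
R = {0,3,4,5}
witness 4: b·tau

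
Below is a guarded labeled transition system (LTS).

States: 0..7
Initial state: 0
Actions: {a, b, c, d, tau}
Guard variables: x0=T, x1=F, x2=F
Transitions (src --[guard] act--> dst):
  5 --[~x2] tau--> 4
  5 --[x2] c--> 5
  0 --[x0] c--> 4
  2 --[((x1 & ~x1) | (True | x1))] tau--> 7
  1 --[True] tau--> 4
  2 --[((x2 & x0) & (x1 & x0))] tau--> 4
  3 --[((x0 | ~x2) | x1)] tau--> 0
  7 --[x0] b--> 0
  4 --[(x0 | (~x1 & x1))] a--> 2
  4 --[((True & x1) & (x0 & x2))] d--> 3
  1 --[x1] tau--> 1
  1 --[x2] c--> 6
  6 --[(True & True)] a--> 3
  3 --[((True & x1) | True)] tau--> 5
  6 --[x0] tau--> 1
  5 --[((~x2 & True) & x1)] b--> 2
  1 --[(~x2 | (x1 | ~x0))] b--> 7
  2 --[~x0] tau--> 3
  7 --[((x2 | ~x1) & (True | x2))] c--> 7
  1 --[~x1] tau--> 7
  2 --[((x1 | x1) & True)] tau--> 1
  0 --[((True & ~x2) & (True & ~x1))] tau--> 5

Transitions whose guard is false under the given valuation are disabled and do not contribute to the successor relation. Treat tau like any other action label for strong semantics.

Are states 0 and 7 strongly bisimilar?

Answer: NOT BISIMILAR

Working:
Refine partition for ~:
  P[0] = {{0,1,2,3,4,5,6,7}}
  P[1] = {{0},{1},{2,3,5},{4},{6},{7}}
  P[2] = {{0},{1},{2},{3},{4},{5},{6},{7}}
Fixed point at round 3; 8 class(es).
[0]={0}  [7]={7}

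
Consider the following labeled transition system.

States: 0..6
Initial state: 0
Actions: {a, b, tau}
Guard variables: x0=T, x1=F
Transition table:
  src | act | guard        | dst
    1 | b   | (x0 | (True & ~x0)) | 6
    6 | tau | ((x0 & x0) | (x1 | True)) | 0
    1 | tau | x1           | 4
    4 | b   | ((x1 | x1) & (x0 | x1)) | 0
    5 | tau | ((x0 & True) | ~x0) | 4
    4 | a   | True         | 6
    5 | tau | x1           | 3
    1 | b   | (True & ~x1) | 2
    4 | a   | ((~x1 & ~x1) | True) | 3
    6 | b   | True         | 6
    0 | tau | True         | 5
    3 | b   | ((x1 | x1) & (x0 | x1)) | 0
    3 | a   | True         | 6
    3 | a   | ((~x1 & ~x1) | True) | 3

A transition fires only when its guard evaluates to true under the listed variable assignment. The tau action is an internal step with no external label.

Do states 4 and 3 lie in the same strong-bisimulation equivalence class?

Bisimulation quotient by refinement:
  π0 = {{0,1,2,3,4,5,6}}
  π1 = {{0,5},{1},{2},{3,4},{6}}
  π2 = {{0},{1},{2},{3,4},{5},{6}}
stable after 3 split(s): 6 block(s)
4∈{3,4}, 3∈{3,4}

Answer: BISIMILAR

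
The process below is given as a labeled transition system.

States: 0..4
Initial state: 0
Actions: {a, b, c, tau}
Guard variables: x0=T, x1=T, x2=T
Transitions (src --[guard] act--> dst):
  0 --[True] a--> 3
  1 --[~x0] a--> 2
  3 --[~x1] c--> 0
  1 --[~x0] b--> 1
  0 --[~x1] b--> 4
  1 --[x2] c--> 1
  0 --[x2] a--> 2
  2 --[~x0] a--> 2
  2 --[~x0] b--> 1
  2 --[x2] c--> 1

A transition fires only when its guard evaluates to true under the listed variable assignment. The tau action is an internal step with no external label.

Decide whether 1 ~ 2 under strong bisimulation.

Bisimulation quotient by refinement:
  P[0] = {{0,1,2,3,4}}
  P[1] = {{0},{1,2},{3,4}}
stable after 2 split(s): 3 block(s)
1∈{1,2}, 2∈{1,2}

Answer: BISIMILAR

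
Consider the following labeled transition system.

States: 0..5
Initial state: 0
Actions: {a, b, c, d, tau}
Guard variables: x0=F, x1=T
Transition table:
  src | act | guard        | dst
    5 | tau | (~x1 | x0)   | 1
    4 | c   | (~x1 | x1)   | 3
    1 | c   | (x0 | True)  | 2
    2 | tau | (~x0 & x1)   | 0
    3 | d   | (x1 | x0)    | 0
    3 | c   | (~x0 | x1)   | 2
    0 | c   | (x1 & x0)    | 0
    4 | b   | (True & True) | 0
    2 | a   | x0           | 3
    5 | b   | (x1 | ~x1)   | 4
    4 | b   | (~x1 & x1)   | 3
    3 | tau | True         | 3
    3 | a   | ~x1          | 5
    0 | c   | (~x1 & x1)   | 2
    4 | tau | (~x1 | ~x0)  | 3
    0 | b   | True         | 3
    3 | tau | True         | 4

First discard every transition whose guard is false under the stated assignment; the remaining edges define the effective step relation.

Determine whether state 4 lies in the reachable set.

Guard filter leaves 11 enabled edge(s).
Layer 0: {0}
Layer 1: {3}  cumulative {0,3}
Layer 2: {2,4}  cumulative {0,2,3,4}
Reachable = {0,2,3,4}
witness 4: b·tau

Answer: REACHABLE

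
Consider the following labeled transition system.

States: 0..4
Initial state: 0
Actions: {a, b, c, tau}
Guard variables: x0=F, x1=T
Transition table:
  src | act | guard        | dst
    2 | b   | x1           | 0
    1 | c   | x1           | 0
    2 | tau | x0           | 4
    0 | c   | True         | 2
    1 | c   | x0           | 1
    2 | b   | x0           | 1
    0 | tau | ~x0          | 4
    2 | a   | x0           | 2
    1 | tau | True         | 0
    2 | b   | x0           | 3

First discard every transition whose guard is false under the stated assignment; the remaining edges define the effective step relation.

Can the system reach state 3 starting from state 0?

Guard filter leaves 5 enabled edge(s).
depth 0: {0}
depth 1: {2,4}  now seen {0,2,4}
Reachable = {0,2,4}

Answer: UNREACHABLE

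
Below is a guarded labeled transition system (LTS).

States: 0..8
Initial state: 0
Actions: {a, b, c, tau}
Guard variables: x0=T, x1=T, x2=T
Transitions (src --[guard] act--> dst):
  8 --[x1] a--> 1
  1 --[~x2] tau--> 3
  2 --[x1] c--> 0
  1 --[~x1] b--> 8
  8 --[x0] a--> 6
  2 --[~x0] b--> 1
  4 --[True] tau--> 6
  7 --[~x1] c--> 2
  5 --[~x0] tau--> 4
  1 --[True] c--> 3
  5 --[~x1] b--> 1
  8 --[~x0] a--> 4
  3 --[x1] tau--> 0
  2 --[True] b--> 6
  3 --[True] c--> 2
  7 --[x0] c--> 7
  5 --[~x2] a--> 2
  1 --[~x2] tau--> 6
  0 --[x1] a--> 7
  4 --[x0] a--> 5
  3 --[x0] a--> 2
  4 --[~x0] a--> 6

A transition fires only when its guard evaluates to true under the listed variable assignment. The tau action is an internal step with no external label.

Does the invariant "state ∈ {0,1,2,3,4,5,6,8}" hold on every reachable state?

Safe = {0,1,2,3,4,5,6,8}
R = {0,7}
  0: ok
  7: outside
witness against invariant: a → 7

Answer: INVARIANT VIOLATED at state 7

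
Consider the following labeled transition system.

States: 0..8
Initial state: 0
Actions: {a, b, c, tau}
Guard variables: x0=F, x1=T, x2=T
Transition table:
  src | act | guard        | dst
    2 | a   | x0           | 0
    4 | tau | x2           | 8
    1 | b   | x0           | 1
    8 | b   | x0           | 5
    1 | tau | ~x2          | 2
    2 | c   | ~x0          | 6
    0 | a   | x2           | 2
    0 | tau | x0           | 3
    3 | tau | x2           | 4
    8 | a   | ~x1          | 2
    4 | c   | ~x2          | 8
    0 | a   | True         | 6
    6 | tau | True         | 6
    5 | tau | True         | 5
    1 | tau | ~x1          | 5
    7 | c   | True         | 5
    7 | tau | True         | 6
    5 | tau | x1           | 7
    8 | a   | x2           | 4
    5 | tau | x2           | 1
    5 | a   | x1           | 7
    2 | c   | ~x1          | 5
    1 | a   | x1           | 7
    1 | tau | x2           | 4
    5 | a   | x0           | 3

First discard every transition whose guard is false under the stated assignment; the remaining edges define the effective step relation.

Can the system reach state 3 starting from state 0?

After dropping false guards: 15 live edges.
Layer 0: {0}
Layer 1: {2,6}  now seen {0,2,6}
R = {0,2,6}

Answer: UNREACHABLE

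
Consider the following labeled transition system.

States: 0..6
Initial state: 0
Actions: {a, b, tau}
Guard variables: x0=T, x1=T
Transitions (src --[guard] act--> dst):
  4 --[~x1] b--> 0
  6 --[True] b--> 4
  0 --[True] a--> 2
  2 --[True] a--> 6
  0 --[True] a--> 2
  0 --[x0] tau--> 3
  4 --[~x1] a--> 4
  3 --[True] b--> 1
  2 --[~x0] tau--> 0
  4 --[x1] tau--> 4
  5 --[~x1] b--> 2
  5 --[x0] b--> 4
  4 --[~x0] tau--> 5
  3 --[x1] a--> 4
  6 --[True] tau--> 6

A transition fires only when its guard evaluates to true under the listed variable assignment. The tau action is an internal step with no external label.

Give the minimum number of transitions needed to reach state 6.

Breadth-first toward 6:
  L0 = {0}
  L1 = {2,3}
  L2 = {1,4,6}
depth(6)=2, e.g. a·a

Answer: 2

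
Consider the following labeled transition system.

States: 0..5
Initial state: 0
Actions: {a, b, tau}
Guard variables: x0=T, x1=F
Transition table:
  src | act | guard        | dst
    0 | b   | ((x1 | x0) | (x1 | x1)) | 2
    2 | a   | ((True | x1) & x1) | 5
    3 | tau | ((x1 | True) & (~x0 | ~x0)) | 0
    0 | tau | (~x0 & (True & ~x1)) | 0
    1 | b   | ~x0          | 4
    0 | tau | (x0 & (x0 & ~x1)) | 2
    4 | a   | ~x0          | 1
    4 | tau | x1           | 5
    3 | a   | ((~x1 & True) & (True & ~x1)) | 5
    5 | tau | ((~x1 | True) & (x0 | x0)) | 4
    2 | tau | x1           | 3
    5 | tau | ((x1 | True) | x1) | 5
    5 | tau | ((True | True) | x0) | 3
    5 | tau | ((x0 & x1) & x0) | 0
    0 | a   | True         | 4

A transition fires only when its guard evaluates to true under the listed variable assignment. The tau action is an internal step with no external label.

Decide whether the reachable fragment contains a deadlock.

Answer: DEADLOCK at state 2

Analysis:
R = {0,2,4}
  0: a→4  b→2  tau→2  [3 out]
  2: ∅  [deadlock]
  4: ∅  [deadlock]
trace reaching 2: b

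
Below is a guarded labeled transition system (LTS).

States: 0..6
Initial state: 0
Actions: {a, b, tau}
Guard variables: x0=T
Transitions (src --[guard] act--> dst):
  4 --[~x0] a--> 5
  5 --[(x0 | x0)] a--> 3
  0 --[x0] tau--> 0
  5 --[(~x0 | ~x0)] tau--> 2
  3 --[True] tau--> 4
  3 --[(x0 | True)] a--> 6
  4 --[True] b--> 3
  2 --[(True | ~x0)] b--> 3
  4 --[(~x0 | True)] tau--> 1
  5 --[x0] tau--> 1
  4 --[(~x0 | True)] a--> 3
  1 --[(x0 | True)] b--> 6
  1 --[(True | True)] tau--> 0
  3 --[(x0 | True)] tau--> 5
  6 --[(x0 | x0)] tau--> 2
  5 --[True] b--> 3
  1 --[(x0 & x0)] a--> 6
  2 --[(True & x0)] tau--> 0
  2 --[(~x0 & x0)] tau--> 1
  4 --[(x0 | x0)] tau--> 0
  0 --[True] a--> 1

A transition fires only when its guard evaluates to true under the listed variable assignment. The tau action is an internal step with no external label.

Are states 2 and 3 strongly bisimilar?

Compute ~ classes (split until stable):
  P[0] = {{0,1,2,3,4,5,6}}
  P[1] = {{0,3},{1,4,5},{2},{6}}
  P[2] = {{0},{1},{2},{3},{4},{5},{6}}
stable after 3 split(s): 7 block(s)
class of 2: {2}; class of 3: {3}

Answer: NOT BISIMILAR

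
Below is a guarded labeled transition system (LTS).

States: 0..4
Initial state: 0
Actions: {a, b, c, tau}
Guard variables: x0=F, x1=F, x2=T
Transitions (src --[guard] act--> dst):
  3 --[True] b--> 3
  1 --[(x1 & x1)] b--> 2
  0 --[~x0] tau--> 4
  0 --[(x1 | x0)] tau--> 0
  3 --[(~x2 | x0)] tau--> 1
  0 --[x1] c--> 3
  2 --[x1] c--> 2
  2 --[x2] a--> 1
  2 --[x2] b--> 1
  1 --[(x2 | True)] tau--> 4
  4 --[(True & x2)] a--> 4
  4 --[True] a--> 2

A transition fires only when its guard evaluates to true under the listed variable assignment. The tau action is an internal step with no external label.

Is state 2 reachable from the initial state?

Answer: REACHABLE

Trace:
After dropping false guards: 7 live edges.
Layer 0: {0}
Layer 1: {4}  cumulative {0,4}
Layer 2: {2}  cumulative {0,2,4}
Layer 3: {1}  cumulative {0,1,2,4}
Reachable = {0,1,2,4}
Path to 2: tau·a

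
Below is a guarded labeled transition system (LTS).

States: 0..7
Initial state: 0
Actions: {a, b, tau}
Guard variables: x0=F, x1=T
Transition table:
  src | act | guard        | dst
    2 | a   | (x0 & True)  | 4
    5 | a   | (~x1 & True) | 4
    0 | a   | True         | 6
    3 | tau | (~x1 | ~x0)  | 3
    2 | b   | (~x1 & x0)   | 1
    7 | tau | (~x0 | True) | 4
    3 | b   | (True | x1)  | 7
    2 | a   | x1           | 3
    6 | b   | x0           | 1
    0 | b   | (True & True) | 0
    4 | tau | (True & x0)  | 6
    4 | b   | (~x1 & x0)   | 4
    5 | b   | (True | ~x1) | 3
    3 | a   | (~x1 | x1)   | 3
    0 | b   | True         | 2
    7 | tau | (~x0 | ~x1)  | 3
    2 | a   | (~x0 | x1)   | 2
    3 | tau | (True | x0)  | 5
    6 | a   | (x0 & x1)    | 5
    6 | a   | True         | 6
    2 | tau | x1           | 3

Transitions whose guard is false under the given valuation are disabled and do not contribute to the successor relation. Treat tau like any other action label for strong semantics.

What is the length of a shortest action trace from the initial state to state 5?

Breadth-first toward 5:
  Layer 0: {0}
  Layer 1: {2,6}
  Layer 2: {3}
  Layer 3: {5,7}
5 enters at depth 3; path b·a·tau

Answer: 3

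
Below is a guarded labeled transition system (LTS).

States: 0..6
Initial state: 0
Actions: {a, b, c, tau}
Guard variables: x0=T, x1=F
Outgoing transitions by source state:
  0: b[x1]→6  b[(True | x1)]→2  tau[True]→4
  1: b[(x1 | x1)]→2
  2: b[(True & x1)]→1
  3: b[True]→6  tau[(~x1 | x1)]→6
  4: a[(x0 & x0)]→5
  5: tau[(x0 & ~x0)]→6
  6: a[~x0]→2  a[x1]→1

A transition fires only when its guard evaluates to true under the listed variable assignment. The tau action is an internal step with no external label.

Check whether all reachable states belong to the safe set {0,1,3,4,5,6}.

Answer: INVARIANT VIOLATED at state 2

Analysis:
Safe = {0,1,3,4,5,6}
Reachable = {0,2,4,5}
  0: ✓
  2: ✗ unsafe
  4: ✓
  5: ✓
witness against invariant: b → 2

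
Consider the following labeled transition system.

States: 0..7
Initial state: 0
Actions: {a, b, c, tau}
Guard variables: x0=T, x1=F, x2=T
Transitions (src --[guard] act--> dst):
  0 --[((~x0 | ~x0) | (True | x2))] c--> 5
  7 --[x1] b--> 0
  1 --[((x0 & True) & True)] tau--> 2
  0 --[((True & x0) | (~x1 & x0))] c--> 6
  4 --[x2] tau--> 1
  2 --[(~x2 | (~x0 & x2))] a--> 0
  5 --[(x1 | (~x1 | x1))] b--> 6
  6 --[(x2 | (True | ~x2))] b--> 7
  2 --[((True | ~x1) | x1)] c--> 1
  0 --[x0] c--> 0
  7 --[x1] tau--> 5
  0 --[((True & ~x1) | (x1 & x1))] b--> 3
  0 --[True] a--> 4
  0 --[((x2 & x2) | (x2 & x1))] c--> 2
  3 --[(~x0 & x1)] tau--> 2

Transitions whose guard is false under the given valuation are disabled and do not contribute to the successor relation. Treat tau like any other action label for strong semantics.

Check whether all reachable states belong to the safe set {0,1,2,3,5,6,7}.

Allowed set {0,1,2,3,5,6,7}
Reachable = {0,1,2,3,4,5,6,7}
  0: ok
  1: ok
  2: ok
  3: ok
  4: ✗ unsafe
  5: ok
  6: ok
  7: ok
counterexample path to 4: a

Answer: INVARIANT VIOLATED at state 4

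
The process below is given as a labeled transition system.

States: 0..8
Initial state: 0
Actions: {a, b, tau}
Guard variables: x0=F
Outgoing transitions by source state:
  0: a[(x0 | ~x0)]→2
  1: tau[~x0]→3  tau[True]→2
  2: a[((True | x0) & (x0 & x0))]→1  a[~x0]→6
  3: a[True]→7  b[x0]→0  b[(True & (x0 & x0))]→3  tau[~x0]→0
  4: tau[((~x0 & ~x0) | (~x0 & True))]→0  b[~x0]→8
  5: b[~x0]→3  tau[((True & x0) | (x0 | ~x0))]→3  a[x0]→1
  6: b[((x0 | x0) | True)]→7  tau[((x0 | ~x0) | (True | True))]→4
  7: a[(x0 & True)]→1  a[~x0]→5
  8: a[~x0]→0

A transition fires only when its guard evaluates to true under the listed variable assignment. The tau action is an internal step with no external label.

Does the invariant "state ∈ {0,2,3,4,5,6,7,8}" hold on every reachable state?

Inv-set: {0,2,3,4,5,6,7,8}
R = {0,2,3,4,5,6,7,8}
  0: safe
  2: safe
  3: safe
  4: safe
  5: safe
  6: safe
  7: safe
  8: safe

Answer: INVARIANT HOLDS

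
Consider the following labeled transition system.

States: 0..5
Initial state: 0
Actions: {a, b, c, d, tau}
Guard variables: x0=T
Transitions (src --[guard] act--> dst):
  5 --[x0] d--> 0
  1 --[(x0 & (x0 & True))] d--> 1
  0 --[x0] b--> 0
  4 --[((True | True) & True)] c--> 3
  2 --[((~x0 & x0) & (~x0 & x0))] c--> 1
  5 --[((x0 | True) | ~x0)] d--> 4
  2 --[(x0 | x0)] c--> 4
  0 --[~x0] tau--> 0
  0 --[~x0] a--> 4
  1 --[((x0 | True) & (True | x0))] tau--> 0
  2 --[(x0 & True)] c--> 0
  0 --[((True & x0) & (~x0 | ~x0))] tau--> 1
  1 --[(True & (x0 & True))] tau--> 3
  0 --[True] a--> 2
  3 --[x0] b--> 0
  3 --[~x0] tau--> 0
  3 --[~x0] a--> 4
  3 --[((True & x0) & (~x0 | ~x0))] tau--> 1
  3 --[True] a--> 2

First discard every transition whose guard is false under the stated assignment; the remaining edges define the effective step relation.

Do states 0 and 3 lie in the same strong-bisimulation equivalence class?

Bisimulation quotient by refinement:
  P[0] = {{0,1,2,3,4,5}}
  P[1] = {{0,3},{1},{2,4},{5}}
  P[2] = {{0,3},{1},{2},{4},{5}}
stable after 3 split(s): 5 block(s)
[0]={0,3}  [3]={0,3}

Answer: BISIMILAR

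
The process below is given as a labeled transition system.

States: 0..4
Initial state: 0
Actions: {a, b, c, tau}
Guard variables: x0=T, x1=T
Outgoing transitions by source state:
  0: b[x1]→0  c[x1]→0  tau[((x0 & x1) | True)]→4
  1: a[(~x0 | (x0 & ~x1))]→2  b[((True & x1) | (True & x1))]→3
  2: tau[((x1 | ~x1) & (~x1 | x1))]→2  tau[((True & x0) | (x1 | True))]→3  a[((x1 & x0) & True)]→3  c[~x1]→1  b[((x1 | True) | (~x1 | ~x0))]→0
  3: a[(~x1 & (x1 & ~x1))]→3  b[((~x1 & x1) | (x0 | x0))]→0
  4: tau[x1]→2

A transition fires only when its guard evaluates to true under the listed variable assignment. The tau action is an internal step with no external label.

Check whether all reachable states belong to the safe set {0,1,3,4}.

Safe = {0,1,3,4}
Reach set: {0,2,3,4}
  0: ✓
  2: VIOLATES
  3: ✓
  4: ✓
counterexample path to 2: tau·tau

Answer: INVARIANT VIOLATED at state 2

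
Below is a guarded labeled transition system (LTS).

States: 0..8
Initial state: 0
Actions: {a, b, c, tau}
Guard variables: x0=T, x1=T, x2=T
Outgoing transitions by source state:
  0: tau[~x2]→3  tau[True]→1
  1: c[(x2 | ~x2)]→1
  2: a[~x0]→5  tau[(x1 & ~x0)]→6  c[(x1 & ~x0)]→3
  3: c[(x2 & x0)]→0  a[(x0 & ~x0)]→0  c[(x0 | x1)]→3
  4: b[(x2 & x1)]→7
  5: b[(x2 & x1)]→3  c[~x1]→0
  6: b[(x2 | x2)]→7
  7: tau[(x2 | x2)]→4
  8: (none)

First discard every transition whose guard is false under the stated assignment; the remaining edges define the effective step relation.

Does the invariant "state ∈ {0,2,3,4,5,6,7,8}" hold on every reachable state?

Allowed set {0,2,3,4,5,6,7,8}
R = {0,1}
  0: ✓
  1: outside
counterexample path to 1: tau

Answer: INVARIANT VIOLATED at state 1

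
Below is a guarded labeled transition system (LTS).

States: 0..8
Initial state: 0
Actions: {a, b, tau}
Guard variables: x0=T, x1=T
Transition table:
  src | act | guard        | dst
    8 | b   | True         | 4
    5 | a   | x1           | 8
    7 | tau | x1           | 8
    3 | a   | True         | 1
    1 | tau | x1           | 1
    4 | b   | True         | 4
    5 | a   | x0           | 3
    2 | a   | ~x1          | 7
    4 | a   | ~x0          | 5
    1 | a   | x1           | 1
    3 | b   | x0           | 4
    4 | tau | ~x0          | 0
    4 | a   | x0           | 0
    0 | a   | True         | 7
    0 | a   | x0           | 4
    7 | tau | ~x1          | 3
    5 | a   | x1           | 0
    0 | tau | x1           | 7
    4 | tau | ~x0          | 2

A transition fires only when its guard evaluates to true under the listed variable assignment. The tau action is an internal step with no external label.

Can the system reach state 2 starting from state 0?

14 transition(s) survive guard evaluation.
Layer 0: {0}
Layer 1: {4,7}  now seen {0,4,7}
Layer 2: {8}  now seen {0,4,7,8}
Reachable = {0,4,7,8}

Answer: UNREACHABLE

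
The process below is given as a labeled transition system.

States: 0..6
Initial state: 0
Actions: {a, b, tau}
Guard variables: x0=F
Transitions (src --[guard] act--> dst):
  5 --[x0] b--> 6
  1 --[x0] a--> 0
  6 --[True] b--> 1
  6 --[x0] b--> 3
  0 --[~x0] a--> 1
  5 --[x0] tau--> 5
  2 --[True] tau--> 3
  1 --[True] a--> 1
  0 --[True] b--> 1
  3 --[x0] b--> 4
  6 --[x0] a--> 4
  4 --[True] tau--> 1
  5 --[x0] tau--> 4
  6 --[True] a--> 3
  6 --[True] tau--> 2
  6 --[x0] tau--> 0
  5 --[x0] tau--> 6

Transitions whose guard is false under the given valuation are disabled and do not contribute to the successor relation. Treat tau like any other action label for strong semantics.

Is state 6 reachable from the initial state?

Answer: UNREACHABLE

Working:
8 transition(s) survive guard evaluation.
depth 0: {0}
depth 1: {1}  total {0,1}
Reachable = {0,1}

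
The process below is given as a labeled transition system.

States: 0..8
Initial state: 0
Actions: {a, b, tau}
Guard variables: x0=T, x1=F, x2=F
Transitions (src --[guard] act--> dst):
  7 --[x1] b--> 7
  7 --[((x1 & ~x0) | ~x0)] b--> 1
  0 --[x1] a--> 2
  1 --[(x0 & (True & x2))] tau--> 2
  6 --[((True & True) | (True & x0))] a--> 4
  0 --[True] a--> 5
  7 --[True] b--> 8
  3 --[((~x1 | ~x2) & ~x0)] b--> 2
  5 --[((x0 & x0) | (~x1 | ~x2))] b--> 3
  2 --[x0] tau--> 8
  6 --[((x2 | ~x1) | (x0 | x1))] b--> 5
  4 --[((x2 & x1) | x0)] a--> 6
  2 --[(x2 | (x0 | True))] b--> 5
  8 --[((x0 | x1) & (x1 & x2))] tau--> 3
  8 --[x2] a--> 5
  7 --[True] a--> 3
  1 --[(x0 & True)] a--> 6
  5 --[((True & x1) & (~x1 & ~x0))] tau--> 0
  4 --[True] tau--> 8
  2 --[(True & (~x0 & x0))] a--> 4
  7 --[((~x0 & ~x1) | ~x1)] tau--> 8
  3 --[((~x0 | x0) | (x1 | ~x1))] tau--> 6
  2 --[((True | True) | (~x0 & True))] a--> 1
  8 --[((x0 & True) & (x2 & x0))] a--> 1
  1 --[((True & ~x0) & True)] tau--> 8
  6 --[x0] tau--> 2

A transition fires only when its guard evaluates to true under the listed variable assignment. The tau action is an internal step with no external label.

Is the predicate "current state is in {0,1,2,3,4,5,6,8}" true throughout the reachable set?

Answer: INVARIANT HOLDS

Trace:
Safe = {0,1,2,3,4,5,6,8}
Reach set: {0,1,2,3,4,5,6,8}
  0: ✓
  1: ✓
  2: ✓
  3: ✓
  4: ✓
  5: ✓
  6: ✓
  8: ✓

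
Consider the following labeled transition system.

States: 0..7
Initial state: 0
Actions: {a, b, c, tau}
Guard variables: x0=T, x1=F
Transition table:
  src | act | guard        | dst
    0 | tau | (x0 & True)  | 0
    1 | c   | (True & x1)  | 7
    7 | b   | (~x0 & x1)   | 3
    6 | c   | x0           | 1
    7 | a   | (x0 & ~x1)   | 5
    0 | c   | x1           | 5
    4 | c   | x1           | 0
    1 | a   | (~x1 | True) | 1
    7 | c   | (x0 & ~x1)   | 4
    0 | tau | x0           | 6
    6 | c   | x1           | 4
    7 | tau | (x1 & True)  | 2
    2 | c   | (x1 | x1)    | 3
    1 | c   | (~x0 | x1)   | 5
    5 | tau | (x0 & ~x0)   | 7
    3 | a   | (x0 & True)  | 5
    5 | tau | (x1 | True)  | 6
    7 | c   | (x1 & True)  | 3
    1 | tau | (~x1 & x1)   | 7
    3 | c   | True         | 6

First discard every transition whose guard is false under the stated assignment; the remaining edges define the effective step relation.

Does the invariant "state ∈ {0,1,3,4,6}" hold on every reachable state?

Answer: INVARIANT HOLDS

Working:
Allowed set {0,1,3,4,6}
Reach set: {0,1,6}
  0: safe
  1: safe
  6: safe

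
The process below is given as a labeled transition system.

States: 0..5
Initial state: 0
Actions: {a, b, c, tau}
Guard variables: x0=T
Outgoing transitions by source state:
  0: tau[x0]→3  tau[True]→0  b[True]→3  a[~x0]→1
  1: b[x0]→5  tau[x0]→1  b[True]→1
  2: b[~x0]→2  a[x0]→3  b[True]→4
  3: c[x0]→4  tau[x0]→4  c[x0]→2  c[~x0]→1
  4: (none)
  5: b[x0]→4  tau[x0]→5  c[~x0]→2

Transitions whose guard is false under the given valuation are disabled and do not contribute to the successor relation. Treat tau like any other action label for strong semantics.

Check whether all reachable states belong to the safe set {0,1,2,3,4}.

Answer: INVARIANT HOLDS

Trace:
Safe = {0,1,2,3,4}
Reachable = {0,2,3,4}
  0: ok
  2: ok
  3: ok
  4: ok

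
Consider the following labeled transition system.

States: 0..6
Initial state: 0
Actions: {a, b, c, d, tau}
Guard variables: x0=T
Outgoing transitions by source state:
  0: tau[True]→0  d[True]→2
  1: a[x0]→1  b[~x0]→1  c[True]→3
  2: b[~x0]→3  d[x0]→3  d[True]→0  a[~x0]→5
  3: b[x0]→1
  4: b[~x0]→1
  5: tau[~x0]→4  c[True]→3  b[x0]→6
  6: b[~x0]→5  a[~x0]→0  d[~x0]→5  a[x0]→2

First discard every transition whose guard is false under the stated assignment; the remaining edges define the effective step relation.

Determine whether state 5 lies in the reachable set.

Answer: UNREACHABLE

Analysis:
Guard filter leaves 10 enabled edge(s).
depth 0: {0}
depth 1: {2}  total {0,2}
depth 2: {3}  total {0,2,3}
depth 3: {1}  total {0,1,2,3}
Reachable = {0,1,2,3}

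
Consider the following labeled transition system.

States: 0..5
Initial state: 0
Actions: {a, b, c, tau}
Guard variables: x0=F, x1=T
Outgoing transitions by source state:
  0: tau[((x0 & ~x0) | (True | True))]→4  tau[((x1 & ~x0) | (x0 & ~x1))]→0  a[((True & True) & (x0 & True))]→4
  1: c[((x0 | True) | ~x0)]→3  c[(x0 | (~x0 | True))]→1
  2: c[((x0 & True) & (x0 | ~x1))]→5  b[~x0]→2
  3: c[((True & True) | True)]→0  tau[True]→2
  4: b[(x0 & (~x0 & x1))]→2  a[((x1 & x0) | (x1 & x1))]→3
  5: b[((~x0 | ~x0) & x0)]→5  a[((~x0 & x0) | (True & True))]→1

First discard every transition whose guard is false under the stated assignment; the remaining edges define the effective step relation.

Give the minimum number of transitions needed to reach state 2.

Layered search for 2:
  Layer 0: {0}
  Layer 1: {4}
  Layer 2: {3}
  Layer 3: {2}
first hit 2 at d=3 via tau·a·tau

Answer: 3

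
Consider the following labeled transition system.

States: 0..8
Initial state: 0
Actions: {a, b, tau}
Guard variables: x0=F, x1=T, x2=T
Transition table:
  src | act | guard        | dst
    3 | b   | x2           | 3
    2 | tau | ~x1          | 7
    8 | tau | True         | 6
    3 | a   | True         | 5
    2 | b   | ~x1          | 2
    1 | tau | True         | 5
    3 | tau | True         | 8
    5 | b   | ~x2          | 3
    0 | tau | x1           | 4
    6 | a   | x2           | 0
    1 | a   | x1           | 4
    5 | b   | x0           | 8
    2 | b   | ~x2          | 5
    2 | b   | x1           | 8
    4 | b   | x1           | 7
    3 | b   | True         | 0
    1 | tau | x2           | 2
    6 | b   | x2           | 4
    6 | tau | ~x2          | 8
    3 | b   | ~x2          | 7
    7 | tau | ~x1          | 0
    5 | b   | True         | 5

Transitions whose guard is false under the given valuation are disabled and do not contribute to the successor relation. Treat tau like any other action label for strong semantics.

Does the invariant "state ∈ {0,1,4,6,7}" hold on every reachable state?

Safe = {0,1,4,6,7}
Reachable = {0,4,7}
  0: safe
  4: safe
  7: safe

Answer: INVARIANT HOLDS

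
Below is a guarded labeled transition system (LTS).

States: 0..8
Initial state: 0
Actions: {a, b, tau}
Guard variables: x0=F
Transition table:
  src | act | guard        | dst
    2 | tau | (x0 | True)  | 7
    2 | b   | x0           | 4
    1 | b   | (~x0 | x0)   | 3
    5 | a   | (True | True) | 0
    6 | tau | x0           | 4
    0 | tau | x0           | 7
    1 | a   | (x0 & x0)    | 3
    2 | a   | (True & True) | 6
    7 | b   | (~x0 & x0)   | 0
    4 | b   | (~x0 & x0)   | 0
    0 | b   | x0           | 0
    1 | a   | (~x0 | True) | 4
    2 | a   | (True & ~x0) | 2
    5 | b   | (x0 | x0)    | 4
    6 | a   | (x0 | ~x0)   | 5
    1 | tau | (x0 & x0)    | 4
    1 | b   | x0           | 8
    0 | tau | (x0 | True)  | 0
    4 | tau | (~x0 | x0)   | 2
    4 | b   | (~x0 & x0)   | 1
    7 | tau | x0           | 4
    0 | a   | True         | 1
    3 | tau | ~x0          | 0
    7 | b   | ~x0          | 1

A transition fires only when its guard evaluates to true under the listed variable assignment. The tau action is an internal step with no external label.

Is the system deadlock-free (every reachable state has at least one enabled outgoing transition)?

Reach set: {0,1,2,3,4,5,6,7}
  0: a→1  tau→0  [2 exit(s)]
  1: a→4  b→3  [2 exit(s)]
  2: a→2  a→6  tau→7  [3 exit(s)]
  3: tau→0  [1 exit(s)]
  4: tau→2  [1 exit(s)]
  5: a→0  [1 exit(s)]
  6: a→5  [1 exit(s)]
  7: b→1  [1 exit(s)]

Answer: DEADLOCK-FREE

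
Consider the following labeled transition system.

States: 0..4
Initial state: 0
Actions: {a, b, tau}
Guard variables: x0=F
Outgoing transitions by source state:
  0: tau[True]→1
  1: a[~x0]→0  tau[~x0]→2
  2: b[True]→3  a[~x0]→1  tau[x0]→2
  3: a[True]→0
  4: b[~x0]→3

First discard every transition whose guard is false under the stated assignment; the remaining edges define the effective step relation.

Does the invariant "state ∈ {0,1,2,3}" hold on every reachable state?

Inv-set: {0,1,2,3}
Reach set: {0,1,2,3}
  0: ✓
  1: ✓
  2: ✓
  3: ✓

Answer: INVARIANT HOLDS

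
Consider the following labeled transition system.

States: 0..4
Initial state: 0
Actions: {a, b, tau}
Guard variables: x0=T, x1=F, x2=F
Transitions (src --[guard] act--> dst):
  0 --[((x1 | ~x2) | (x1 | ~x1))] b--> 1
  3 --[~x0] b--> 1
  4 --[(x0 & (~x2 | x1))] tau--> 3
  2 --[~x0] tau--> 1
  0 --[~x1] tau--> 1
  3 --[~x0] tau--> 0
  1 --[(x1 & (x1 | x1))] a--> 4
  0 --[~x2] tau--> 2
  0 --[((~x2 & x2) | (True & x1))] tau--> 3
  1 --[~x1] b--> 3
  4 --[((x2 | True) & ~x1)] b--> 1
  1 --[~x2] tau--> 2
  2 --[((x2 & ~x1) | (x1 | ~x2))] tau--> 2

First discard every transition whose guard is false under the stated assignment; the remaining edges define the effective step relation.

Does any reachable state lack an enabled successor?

Reachable = {0,1,2,3}
  0: b→1  tau→1  tau→2  [3 out]
  1: b→3  tau→2  [2 out]
  2: tau→2  [1 out]
  3: ∅  [STUCK]
Path to 3: b·b

Answer: DEADLOCK at state 3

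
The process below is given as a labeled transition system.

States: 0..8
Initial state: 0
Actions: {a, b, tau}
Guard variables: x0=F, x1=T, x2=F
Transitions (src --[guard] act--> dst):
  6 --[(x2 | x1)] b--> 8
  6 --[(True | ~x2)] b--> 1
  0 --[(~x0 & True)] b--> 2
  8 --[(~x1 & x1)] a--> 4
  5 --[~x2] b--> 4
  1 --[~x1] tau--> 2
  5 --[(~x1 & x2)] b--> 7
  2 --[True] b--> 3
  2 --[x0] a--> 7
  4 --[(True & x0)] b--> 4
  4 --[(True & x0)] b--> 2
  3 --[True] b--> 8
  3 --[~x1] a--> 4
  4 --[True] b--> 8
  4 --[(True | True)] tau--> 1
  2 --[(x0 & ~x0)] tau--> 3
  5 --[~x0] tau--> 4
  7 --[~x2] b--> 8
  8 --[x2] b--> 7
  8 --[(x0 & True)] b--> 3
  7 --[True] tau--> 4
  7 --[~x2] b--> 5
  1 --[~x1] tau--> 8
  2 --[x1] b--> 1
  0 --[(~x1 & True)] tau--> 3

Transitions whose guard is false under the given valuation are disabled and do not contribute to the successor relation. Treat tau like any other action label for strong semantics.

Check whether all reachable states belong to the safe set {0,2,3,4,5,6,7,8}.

Answer: INVARIANT VIOLATED at state 1

Working:
Inv-set: {0,2,3,4,5,6,7,8}
Reach set: {0,1,2,3,8}
  0: ✓
  1: outside
  2: ✓
  3: ✓
  8: ✓
witness against invariant: b·b → 1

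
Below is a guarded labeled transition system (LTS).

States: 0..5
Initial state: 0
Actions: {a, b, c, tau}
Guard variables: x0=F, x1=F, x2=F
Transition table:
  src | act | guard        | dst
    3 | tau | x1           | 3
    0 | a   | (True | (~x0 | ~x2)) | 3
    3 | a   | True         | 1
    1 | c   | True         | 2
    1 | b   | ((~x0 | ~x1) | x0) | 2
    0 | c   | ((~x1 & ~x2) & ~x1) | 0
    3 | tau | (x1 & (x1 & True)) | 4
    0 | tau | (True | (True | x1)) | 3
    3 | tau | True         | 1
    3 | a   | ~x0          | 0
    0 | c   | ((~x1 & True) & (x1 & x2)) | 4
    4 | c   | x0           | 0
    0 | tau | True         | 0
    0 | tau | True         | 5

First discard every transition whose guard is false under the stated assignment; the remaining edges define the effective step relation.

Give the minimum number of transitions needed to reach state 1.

Answer: 2

Working:
Layered search for 1:
  L0 = {0}
  L1 = {3,5}
  L2 = {1}
1 enters at depth 2; path a·a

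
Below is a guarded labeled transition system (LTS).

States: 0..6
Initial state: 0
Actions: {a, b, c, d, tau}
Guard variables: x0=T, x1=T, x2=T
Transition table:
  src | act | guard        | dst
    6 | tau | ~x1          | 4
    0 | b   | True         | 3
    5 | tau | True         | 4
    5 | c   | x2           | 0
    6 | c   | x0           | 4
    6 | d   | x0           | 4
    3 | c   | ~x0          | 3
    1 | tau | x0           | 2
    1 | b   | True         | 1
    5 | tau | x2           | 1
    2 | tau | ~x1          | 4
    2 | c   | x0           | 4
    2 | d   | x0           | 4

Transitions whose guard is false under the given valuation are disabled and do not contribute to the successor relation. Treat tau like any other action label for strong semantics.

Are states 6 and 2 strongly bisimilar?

Answer: BISIMILAR

Working:
Compute ~ classes (split until stable):
  π0 = {{0,1,2,3,4,5,6}}
  π1 = {{0},{1},{2,6},{3,4},{5}}
stable after 2 split(s): 5 block(s)
[6]={2,6}  [2]={2,6}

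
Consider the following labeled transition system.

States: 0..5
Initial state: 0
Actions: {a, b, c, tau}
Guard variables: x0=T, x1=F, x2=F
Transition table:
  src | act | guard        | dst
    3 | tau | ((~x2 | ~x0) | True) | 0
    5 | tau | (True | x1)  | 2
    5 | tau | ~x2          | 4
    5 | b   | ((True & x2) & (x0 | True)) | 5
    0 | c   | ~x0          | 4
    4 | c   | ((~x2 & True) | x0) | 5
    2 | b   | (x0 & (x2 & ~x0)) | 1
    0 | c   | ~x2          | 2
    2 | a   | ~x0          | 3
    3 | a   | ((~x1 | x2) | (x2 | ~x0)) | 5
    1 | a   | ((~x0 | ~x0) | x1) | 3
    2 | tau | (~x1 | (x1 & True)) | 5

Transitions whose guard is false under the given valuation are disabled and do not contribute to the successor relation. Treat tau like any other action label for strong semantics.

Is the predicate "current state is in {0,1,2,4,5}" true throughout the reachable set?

Answer: INVARIANT HOLDS

Analysis:
Allowed set {0,1,2,4,5}
R = {0,2,4,5}
  0: ✓
  2: ✓
  4: ✓
  5: ✓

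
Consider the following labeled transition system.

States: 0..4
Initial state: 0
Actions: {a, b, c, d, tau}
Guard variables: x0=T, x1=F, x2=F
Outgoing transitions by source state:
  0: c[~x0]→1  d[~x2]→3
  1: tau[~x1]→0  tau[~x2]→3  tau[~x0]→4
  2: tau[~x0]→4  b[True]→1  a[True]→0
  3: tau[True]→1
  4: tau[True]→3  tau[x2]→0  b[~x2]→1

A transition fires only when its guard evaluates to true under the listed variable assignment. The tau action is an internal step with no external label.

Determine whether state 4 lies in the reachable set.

After dropping false guards: 8 live edges.
depth 0: {0}
depth 1: {3}  total {0,3}
depth 2: {1}  total {0,1,3}
R = {0,1,3}

Answer: UNREACHABLE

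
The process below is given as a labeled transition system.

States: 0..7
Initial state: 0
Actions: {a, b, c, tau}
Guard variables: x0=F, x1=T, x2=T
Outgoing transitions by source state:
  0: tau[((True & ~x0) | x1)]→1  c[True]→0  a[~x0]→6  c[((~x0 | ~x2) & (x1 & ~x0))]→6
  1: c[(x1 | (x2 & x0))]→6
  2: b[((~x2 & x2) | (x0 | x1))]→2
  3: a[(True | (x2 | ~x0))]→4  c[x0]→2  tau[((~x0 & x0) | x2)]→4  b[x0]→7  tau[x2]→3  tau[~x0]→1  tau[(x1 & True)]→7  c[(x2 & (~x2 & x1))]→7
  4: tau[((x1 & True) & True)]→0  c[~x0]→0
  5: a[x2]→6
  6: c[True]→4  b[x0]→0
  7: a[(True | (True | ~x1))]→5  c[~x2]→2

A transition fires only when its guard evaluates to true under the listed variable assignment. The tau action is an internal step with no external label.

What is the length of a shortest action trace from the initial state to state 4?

Answer: 2

Working:
Layered search for 4:
  Layer 0: {0}
  Layer 1: {1,6}
  Layer 2: {4}
depth(4)=2, e.g. a·c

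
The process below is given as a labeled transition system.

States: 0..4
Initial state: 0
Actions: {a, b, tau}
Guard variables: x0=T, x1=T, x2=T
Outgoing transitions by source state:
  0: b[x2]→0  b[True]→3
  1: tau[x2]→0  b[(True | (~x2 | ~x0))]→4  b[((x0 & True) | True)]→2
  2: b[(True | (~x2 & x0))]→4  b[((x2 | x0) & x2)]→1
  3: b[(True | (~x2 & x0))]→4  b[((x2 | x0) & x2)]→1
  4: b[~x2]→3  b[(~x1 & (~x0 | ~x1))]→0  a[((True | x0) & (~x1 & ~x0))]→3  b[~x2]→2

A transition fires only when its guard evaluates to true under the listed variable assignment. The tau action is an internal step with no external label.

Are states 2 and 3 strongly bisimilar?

Compute ~ classes (split until stable):
  round 0: {{0,1,2,3,4}}
  round 1: {{0,2,3},{1},{4}}
  round 2: {{0},{1},{2,3},{4}}
Fixed point at round 3; 4 class(es).
2∈{2,3}, 3∈{2,3}

Answer: BISIMILAR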